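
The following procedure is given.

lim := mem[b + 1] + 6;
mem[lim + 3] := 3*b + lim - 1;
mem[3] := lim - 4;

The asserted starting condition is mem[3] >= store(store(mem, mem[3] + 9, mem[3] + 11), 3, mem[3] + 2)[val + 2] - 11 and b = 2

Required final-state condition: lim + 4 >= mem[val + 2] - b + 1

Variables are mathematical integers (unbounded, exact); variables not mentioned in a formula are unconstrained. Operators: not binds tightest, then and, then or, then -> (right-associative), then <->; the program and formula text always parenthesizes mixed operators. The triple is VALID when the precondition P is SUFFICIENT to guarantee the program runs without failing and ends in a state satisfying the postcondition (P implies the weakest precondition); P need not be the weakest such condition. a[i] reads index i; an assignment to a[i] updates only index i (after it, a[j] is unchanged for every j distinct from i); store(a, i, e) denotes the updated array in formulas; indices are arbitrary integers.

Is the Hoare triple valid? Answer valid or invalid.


Working backward. After the program, the postcondition lim + 4 >= mem[val + 2] - b + 1 must hold; in canonical form it is b + lim >= mem[val + 2] - 3.
Before mem[3] := lim - 4: b + lim >= store(mem, 3, lim - 4)[val + 2] - 3
Before mem[lim + 3] := 3*b + lim - 1: b + lim >= store(store(mem, lim + 3, 3*b + lim - 1), 3, lim - 4)[val + 2] - 3
Before lim := mem[b + 1] + 6: mem[b + 1] + b >= store(store(mem, mem[b + 1] + 9, mem[b + 1] + 3*b + 5), 3, mem[b + 1] + 2)[val + 2] - 9
The weakest precondition is mem[b + 1] + b >= store(store(mem, mem[b + 1] + 9, mem[b + 1] + 3*b + 5), 3, mem[b + 1] + 2)[val + 2] - 9.
Check whether mem[3] >= store(store(mem, mem[3] + 9, mem[3] + 11), 3, mem[3] + 2)[val + 2] - 11 and b = 2 implies it.
Every state satisfying the precondition satisfies the weakest precondition: the implication holds.
Answer: valid


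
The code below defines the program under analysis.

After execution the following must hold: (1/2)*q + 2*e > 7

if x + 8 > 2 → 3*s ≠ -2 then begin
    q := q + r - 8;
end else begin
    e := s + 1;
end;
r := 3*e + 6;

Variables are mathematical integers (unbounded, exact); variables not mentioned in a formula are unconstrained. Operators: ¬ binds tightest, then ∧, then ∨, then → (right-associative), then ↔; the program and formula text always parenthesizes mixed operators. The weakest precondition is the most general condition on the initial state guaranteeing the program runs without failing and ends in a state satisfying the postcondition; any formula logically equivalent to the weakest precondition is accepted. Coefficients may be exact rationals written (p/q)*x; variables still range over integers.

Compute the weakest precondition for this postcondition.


Working backward. After the program, the postcondition (1/2)*q + 2*e > 7 must hold; in canonical form it is 2*e + (1/2)*q > 7.
Before r := 3*e + 6: 2*e + (1/2)*q > 7
Then branch requires 2*e + (1/2)*q + (1/2)*r > 11; else branch requires (1/2)*q + 2*s > 5.
Before the if: ((x > -6 → 3*s ≠ -2) → 2*e + (1/2)*q + (1/2)*r > 11) ∧ ((¬(x > -6 → 3*s ≠ -2)) → (1/2)*q + 2*s > 5)
Answer: WP = ((x > -6 → 3*s ≠ -2) → 2*e + (1/2)*q + (1/2)*r > 11) ∧ ((¬(x > -6 → 3*s ≠ -2)) → (1/2)*q + 2*s > 5)


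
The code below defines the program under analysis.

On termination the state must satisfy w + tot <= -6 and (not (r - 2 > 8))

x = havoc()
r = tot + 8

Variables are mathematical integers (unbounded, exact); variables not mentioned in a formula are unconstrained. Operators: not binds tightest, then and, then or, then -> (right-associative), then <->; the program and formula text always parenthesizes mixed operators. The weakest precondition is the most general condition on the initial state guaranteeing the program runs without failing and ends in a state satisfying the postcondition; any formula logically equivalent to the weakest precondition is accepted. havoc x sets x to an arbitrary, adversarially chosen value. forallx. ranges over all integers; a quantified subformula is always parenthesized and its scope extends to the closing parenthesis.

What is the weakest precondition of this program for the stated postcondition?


Working backward. After the program, the postcondition w + tot <= -6 and (not (r - 2 > 8)) must hold; in canonical form it is tot + w <= -6 and (not (r > 10)).
Before r := tot + 8: tot + w <= -6 and (not (tot > 2))
Before havoc x: tot + w <= -6 and (not (tot > 2))
Answer: WP = tot + w <= -6 and (not (tot > 2))


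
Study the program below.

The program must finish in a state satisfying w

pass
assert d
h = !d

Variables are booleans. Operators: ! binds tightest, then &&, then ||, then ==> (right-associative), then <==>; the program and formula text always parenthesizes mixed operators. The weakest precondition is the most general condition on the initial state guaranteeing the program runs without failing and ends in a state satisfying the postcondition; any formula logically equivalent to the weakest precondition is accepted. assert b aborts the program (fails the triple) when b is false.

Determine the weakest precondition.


Working backward. After the program, w must hold.
Before h := !d: w
Before assert d: d && w
Before skip: d && w
Answer: WP = d && w


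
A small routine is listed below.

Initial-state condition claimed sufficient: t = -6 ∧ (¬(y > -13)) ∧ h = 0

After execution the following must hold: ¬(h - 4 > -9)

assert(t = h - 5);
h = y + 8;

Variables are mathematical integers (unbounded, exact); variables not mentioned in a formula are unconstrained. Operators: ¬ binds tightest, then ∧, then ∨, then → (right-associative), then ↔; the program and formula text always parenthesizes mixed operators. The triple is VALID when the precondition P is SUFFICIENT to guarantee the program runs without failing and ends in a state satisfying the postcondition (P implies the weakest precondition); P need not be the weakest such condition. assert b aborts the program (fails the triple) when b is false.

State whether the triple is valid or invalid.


Working backward. After the program, the postcondition ¬(h - 4 > -9) must hold; in canonical form it is ¬(h > -5).
Before h := y + 8: ¬(y > -13)
Before assert t = h - 5: t = h - 5 ∧ (¬(y > -13))
The weakest precondition is t = h - 5 ∧ (¬(y > -13)).
Check whether t = -6 ∧ (¬(y > -13)) ∧ h = 0 implies it.
Countermodel: at the initial state h = 0, t = -6, y = -13, the precondition holds but the weakest precondition fails.
Answer: invalid


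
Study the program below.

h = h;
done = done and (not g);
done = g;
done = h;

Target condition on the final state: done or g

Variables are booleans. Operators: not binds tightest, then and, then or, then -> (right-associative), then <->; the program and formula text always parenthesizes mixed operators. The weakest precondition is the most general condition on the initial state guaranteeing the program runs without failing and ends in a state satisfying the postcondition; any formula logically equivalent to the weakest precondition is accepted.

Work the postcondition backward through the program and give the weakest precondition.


Working backward. After the program, done or g must hold.
Before done := h: h or g
Before done := g: h or g
Before done := done and (not g): h or g
Before h := h: h or g
Answer: WP = h or g


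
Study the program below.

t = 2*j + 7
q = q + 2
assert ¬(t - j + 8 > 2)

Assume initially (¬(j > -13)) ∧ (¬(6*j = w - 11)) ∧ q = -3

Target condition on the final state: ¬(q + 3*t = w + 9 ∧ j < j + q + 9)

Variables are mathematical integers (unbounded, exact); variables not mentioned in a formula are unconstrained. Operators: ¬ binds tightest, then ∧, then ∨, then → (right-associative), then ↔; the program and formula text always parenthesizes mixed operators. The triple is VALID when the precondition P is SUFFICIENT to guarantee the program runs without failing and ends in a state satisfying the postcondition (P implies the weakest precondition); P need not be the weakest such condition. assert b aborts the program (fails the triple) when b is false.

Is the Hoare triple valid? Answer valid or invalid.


Working backward. After the program, the postcondition ¬(q + 3*t = w + 9 ∧ j < j + q + 9) must hold; in canonical form it is ¬(q + 3*t = w + 9 ∧ q > -9).
Before assert ¬(t - j + 8 > 2): (¬(t > j - 6)) ∧ (¬(q + 3*t = w + 9 ∧ q > -9))
Before q := q + 2: (¬(t > j - 6)) ∧ (¬(q + 3*t = w + 7 ∧ q > -11))
Before t := 2*j + 7: (¬(j > -13)) ∧ (¬(6*j + q = w - 14 ∧ q > -11))
The weakest precondition is (¬(j > -13)) ∧ (¬(6*j + q = w - 14 ∧ q > -11)).
Check whether (¬(j > -13)) ∧ (¬(6*j = w - 11)) ∧ q = -3 implies it.
Every state satisfying the precondition satisfies the weakest precondition: the implication holds.
Answer: valid


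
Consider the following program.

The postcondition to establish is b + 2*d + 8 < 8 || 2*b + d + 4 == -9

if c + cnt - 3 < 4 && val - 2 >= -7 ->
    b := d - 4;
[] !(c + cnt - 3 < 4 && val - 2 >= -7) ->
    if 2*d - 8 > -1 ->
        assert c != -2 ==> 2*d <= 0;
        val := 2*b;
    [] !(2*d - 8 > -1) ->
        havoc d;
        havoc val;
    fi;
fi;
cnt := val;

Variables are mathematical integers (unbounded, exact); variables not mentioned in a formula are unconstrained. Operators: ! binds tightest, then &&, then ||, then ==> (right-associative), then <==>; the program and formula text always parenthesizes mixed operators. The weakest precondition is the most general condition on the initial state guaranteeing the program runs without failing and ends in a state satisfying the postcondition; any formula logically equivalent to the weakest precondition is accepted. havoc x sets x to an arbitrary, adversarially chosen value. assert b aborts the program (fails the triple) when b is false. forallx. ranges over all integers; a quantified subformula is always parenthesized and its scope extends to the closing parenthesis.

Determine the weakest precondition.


Working backward. After the program, the postcondition b + 2*d + 8 < 8 || 2*b + d + 4 == -9 must hold; in canonical form it is b + 2*d < 0 || 2*b + d == -13.
Before cnt := val: b + 2*d < 0 || 2*b + d == -13
Then branch requires 3*d < 4 || 3*d == -5; else branch requires (2*d > 7 ==> ((c != -2 ==> 2*d <= 0) && (b + 2*d < 0 || 2*b + d == -13))) && ((!(2*d > 7)) ==> (forall d_1. (b + 2*d_1 < 0 || 2*b + d_1 == -13))).
Before the if: ((c + cnt < 7 && val >= -5) ==> (3*d < 4 || 3*d == -5)) && ((!(c + cnt < 7 && val >= -5)) ==> ((2*d > 7 ==> ((c != -2 ==> 2*d <= 0) && (b + 2*d < 0 || 2*b + d == -13))) && ((!(2*d > 7)) ==> (forall d_1. (b + 2*d_1 < 0 || 2*b + d_1 == -13)))))
Answer: WP = ((c + cnt < 7 && val >= -5) ==> (3*d < 4 || 3*d == -5)) && ((!(c + cnt < 7 && val >= -5)) ==> ((2*d > 7 ==> ((c != -2 ==> 2*d <= 0) && (b + 2*d < 0 || 2*b + d == -13))) && ((!(2*d > 7)) ==> (forall d_1. (b + 2*d_1 < 0 || 2*b + d_1 == -13)))))


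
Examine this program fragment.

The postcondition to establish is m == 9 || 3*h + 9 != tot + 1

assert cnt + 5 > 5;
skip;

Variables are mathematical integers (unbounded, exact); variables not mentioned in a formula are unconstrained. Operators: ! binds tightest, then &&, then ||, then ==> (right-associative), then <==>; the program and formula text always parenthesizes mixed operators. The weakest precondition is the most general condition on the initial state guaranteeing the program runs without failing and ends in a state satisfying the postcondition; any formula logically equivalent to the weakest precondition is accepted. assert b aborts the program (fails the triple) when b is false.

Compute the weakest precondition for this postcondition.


Working backward. After the program, the postcondition m == 9 || 3*h + 9 != tot + 1 must hold; in canonical form it is m == 9 || 3*h != tot - 8.
Before skip: m == 9 || 3*h != tot - 8
Before assert cnt + 5 > 5: cnt > 0 && (m == 9 || 3*h != tot - 8)
Answer: WP = cnt > 0 && (m == 9 || 3*h != tot - 8)


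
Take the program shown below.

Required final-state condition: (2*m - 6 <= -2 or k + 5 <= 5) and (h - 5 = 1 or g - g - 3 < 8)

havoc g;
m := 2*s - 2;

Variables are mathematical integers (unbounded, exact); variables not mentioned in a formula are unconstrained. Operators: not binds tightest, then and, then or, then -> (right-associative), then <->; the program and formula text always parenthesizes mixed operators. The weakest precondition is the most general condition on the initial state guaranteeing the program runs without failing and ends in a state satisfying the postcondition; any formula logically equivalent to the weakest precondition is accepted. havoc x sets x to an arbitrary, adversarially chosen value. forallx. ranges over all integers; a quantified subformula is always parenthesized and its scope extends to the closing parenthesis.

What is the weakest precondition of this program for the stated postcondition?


Working backward. After the program, the postcondition (2*m - 6 <= -2 or k + 5 <= 5) and (h - 5 = 1 or g - g - 3 < 8) must hold; in canonical form it is 2*m <= 4 or k <= 0.
Before m := 2*s - 2: 4*s <= 8 or k <= 0
Before havoc g: 4*s <= 8 or k <= 0
Answer: WP = 4*s <= 8 or k <= 0


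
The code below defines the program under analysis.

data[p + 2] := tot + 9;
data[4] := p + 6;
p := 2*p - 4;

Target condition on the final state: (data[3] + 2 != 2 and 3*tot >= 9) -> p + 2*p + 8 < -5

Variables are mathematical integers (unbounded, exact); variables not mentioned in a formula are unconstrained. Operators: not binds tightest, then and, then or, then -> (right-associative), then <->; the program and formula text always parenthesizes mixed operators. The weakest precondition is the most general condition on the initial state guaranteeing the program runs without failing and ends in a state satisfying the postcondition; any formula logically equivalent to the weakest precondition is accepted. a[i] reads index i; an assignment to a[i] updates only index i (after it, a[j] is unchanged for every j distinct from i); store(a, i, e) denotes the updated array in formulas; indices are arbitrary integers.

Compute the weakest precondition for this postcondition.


Working backward. After the program, the postcondition (data[3] + 2 != 2 and 3*tot >= 9) -> p + 2*p + 8 < -5 must hold; in canonical form it is (data[3] != 0 and 3*tot >= 9) -> 3*p < -13.
Before p := 2*p - 4: (data[3] != 0 and 3*tot >= 9) -> 6*p < -1
Before data[4] := p + 6: (data[3] != 0 and 3*tot >= 9) -> 6*p < -1
Before data[p + 2] := tot + 9: (store(data, p + 2, tot + 9)[3] != 0 and 3*tot >= 9) -> 6*p < -1
Answer: WP = (store(data, p + 2, tot + 9)[3] != 0 and 3*tot >= 9) -> 6*p < -1


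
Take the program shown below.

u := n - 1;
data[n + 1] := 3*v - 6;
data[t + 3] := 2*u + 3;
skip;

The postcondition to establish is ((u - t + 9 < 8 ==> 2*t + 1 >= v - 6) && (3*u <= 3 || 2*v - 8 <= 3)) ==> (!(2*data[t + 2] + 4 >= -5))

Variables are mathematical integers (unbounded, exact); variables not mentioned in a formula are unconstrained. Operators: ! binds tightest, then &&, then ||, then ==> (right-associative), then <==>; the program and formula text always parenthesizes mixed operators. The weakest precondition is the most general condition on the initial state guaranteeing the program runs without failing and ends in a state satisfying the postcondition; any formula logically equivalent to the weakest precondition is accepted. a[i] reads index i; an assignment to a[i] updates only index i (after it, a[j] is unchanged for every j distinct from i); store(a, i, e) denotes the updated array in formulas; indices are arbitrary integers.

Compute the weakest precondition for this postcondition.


Working backward. After the program, the postcondition ((u - t + 9 < 8 ==> 2*t + 1 >= v - 6) && (3*u <= 3 || 2*v - 8 <= 3)) ==> (!(2*data[t + 2] + 4 >= -5)) must hold; in canonical form it is ((u < t - 1 ==> 2*t >= v - 7) && (3*u <= 3 || 2*v <= 11)) ==> (!(2*data[t + 2] >= -9)).
Before skip: ((u < t - 1 ==> 2*t >= v - 7) && (3*u <= 3 || 2*v <= 11)) ==> (!(2*data[t + 2] >= -9))
Before data[t + 3] := 2*u + 3: ((u < t - 1 ==> 2*t >= v - 7) && (3*u <= 3 || 2*v <= 11)) ==> (!(2*store(data, t + 3, 2*u + 3)[t + 2] >= -9))
Before data[n + 1] := 3*v - 6: ((u < t - 1 ==> 2*t >= v - 7) && (3*u <= 3 || 2*v <= 11)) ==> (!(2*store(store(data, n + 1, 3*v - 6), t + 3, 2*u + 3)[t + 2] >= -9))
Before u := n - 1: ((n < t ==> 2*t >= v - 7) && (3*n <= 6 || 2*v <= 11)) ==> (!(2*store(store(data, n + 1, 3*v - 6), t + 3, 2*n + 1)[t + 2] >= -9))
Answer: WP = ((n < t ==> 2*t >= v - 7) && (3*n <= 6 || 2*v <= 11)) ==> (!(2*store(store(data, n + 1, 3*v - 6), t + 3, 2*n + 1)[t + 2] >= -9))


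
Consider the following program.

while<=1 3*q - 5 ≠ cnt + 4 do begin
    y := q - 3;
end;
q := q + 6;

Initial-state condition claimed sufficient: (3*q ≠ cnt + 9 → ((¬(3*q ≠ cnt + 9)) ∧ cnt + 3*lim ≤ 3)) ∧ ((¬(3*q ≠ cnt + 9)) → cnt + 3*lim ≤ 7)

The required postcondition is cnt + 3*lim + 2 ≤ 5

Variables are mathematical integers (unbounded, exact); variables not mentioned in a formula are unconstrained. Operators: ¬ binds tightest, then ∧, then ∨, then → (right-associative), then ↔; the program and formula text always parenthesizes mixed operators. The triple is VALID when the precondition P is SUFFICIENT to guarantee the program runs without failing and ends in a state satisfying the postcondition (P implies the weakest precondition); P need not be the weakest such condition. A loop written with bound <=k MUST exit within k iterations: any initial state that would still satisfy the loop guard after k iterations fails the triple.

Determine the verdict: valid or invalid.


Working backward. After the program, the postcondition cnt + 3*lim + 2 ≤ 5 must hold; in canonical form it is cnt + 3*lim ≤ 3.
Before q := q + 6: cnt + 3*lim ≤ 3
Before the loop (bound <=1), unroll the exhaustion recursion (WP_0 = exit-now case; WP_j = one more guarded iteration, up to j = 1):
  WP_0: (¬(3*q ≠ cnt + 9)) ∧ cnt + 3*lim ≤ 3
  WP_1: (3*q ≠ cnt + 9 → ((¬(3*q ≠ cnt + 9)) ∧ cnt + 3*lim ≤ 3)) ∧ ((¬(3*q ≠ cnt + 9)) → cnt + 3*lim ≤ 3)
So before the loop: (3*q ≠ cnt + 9 → ((¬(3*q ≠ cnt + 9)) ∧ cnt + 3*lim ≤ 3)) ∧ ((¬(3*q ≠ cnt + 9)) → cnt + 3*lim ≤ 3)
The weakest precondition is (3*q ≠ cnt + 9 → ((¬(3*q ≠ cnt + 9)) ∧ cnt + 3*lim ≤ 3)) ∧ ((¬(3*q ≠ cnt + 9)) → cnt + 3*lim ≤ 3).
Check whether (3*q ≠ cnt + 9 → ((¬(3*q ≠ cnt + 9)) ∧ cnt + 3*lim ≤ 3)) ∧ ((¬(3*q ≠ cnt + 9)) → cnt + 3*lim ≤ 7) implies it.
Countermodel: at the initial state cnt = 6, lim = 0, q = 5, the precondition holds but the weakest precondition fails.
Answer: invalid


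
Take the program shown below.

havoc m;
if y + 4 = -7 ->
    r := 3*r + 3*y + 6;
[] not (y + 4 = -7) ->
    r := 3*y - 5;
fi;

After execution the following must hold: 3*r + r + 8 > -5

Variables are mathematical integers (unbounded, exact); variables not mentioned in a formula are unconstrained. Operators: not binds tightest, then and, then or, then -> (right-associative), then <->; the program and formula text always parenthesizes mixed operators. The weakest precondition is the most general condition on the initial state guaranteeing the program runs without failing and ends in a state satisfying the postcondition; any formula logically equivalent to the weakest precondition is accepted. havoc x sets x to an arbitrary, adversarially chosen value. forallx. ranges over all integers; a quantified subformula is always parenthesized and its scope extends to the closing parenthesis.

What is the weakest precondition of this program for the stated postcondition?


Working backward. After the program, the postcondition 3*r + r + 8 > -5 must hold; in canonical form it is 4*r > -13.
Then branch requires 12*r + 12*y > -37; else branch requires 12*y > 7.
Before the if: (y = -11 -> 12*r + 12*y > -37) and ((not (y = -11)) -> 12*y > 7)
Before havoc m: (y = -11 -> 12*r + 12*y > -37) and ((not (y = -11)) -> 12*y > 7)
Answer: WP = (y = -11 -> 12*r + 12*y > -37) and ((not (y = -11)) -> 12*y > 7)


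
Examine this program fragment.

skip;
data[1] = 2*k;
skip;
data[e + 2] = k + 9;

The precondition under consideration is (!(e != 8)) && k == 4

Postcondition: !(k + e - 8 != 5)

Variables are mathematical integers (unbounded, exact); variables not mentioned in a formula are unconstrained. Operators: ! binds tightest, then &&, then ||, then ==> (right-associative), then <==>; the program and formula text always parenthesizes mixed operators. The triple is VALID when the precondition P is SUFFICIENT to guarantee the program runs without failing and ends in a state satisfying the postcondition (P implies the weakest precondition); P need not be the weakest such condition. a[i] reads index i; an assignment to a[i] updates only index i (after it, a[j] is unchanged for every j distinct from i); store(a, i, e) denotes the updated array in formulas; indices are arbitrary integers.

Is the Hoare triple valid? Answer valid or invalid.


Working backward. After the program, the postcondition !(k + e - 8 != 5) must hold; in canonical form it is !(e + k != 13).
Before data[e + 2] := k + 9: !(e + k != 13)
Before skip: !(e + k != 13)
Before data[1] := 2*k: !(e + k != 13)
Before skip: !(e + k != 13)
The weakest precondition is !(e + k != 13).
Check whether (!(e != 8)) && k == 4 implies it.
Countermodel: at the initial state e = 8, k = 4, the precondition holds but the weakest precondition fails.
Answer: invalid


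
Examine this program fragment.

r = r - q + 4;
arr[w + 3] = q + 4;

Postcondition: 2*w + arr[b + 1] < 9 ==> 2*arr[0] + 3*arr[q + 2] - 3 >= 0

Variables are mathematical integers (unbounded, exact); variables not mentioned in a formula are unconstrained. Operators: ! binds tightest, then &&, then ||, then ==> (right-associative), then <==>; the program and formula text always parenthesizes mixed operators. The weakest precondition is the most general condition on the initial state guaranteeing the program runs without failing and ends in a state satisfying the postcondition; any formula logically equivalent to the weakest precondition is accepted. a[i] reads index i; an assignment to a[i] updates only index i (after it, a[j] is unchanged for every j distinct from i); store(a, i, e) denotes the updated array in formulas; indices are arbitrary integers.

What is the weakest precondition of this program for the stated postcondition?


Working backward. After the program, the postcondition 2*w + arr[b + 1] < 9 ==> 2*arr[0] + 3*arr[q + 2] - 3 >= 0 must hold; in canonical form it is arr[b + 1] + 2*w < 9 ==> 3*arr[q + 2] + 2*arr[0] >= 3.
Before arr[w + 3] := q + 4: store(arr, w + 3, q + 4)[b + 1] + 2*w < 9 ==> 3*store(arr, w + 3, q + 4)[q + 2] + 2*store(arr, w + 3, q + 4)[0] >= 3
Before r := r - q + 4: store(arr, w + 3, q + 4)[b + 1] + 2*w < 9 ==> 3*store(arr, w + 3, q + 4)[q + 2] + 2*store(arr, w + 3, q + 4)[0] >= 3
Answer: WP = store(arr, w + 3, q + 4)[b + 1] + 2*w < 9 ==> 3*store(arr, w + 3, q + 4)[q + 2] + 2*store(arr, w + 3, q + 4)[0] >= 3


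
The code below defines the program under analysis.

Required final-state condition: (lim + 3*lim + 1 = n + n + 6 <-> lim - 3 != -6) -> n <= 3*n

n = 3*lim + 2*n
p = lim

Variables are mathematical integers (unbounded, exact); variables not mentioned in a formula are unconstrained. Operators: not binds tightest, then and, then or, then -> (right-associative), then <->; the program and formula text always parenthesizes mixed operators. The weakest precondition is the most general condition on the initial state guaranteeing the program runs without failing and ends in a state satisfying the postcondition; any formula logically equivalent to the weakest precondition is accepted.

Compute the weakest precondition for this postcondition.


Working backward. After the program, the postcondition (lim + 3*lim + 1 = n + n + 6 <-> lim - 3 != -6) -> n <= 3*n must hold; in canonical form it is (4*lim = 2*n + 5 <-> lim != -3) -> 2*n >= 0.
Before p := lim: (4*lim = 2*n + 5 <-> lim != -3) -> 2*n >= 0
Before n := 3*lim + 2*n: (2*lim + 4*n = -5 <-> lim != -3) -> 6*lim + 4*n >= 0
Answer: WP = (2*lim + 4*n = -5 <-> lim != -3) -> 6*lim + 4*n >= 0


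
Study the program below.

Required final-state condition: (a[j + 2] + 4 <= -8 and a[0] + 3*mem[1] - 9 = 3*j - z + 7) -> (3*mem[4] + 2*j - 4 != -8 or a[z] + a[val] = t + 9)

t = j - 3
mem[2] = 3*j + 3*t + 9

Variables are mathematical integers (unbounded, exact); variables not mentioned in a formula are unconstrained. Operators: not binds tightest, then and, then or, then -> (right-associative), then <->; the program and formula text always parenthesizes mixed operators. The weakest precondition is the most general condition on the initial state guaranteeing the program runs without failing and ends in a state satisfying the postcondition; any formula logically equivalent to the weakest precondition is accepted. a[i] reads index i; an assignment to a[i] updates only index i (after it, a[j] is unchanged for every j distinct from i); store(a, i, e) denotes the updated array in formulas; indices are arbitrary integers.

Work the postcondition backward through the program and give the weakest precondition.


Working backward. After the program, the postcondition (a[j + 2] + 4 <= -8 and a[0] + 3*mem[1] - 9 = 3*j - z + 7) -> (3*mem[4] + 2*j - 4 != -8 or a[z] + a[val] = t + 9) must hold; in canonical form it is (a[j + 2] <= -12 and a[0] + 3*mem[1] + z = 3*j + 16) -> (3*mem[4] + 2*j != -4 or a[val] + a[z] = t + 9).
Before mem[2] := 3*j + 3*t + 9: (a[j + 2] <= -12 and a[0] + 3*mem[1] + z = 3*j + 16) -> (3*mem[4] + 2*j != -4 or a[val] + a[z] = t + 9)
Before t := j - 3: (a[j + 2] <= -12 and a[0] + 3*mem[1] + z = 3*j + 16) -> (3*mem[4] + 2*j != -4 or a[val] + a[z] = j + 6)
Answer: WP = (a[j + 2] <= -12 and a[0] + 3*mem[1] + z = 3*j + 16) -> (3*mem[4] + 2*j != -4 or a[val] + a[z] = j + 6)


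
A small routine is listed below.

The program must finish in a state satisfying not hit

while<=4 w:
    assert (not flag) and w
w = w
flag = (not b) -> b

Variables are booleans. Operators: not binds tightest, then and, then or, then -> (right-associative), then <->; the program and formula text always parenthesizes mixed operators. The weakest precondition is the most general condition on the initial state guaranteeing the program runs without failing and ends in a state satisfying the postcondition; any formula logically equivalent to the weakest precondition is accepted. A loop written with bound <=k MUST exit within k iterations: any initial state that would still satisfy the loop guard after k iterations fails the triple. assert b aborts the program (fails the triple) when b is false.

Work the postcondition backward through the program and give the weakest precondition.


Working backward. After the program, not hit must hold.
Before flag := (not b) -> b: not hit
Before w := w: not hit
Before the loop (bound <=4), unroll the exhaustion recursion (WP_0 = exit-now case; WP_j = one more guarded iteration, up to j = 4):
  WP_0: (not w) and (not hit)
  WP_1: (not w) and ((not w) -> (not hit))
  WP_2: (not w) and ((not w) -> (not hit))
  WP_3: (not w) and ((not w) -> (not hit))
  WP_4: (not w) and ((not w) -> (not hit))
So before the loop: (not w) and ((not w) -> (not hit))
Answer: WP = (not w) and ((not w) -> (not hit))


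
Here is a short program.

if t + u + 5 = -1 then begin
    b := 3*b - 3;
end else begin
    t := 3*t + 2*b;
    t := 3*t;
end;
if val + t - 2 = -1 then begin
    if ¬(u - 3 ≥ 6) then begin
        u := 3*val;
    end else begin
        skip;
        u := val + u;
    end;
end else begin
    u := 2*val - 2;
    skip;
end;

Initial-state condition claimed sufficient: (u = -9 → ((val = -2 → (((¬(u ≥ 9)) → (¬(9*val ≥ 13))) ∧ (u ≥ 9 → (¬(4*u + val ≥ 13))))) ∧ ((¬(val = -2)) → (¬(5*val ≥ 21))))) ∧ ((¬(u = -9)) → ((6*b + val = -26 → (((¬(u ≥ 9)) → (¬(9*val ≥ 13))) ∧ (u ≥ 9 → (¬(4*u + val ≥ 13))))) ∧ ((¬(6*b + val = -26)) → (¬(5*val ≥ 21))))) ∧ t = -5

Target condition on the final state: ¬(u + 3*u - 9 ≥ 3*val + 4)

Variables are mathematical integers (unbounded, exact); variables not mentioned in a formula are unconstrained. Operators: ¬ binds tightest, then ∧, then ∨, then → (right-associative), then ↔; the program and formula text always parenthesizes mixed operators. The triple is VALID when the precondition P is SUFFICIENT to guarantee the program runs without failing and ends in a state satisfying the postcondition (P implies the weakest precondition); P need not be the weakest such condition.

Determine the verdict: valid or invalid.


Working backward. After the program, the postcondition ¬(u + 3*u - 9 ≥ 3*val + 4) must hold; in canonical form it is ¬(4*u ≥ 3*val + 13).
Then branch requires ((¬(u ≥ 9)) → (¬(9*val ≥ 13))) ∧ (u ≥ 9 → (¬(4*u + val ≥ 13))); else branch requires ¬(5*val ≥ 21).
Before the if: (t + val = 1 → (((¬(u ≥ 9)) → (¬(9*val ≥ 13))) ∧ (u ≥ 9 → (¬(4*u + val ≥ 13))))) ∧ ((¬(t + val = 1)) → (¬(5*val ≥ 21)))
Then branch requires (t + val = 1 → (((¬(u ≥ 9)) → (¬(9*val ≥ 13))) ∧ (u ≥ 9 → (¬(4*u + val ≥ 13))))) ∧ ((¬(t + val = 1)) → (¬(5*val ≥ 21))); else branch requires (6*b + 9*t + val = 1 → (((¬(u ≥ 9)) → (¬(9*val ≥ 13))) ∧ (u ≥ 9 → (¬(4*u + val ≥ 13))))) ∧ ((¬(6*b + 9*t + val = 1)) → (¬(5*val ≥ 21))).
Before the if: (t + u = -6 → ((t + val = 1 → (((¬(u ≥ 9)) → (¬(9*val ≥ 13))) ∧ (u ≥ 9 → (¬(4*u + val ≥ 13))))) ∧ ((¬(t + val = 1)) → (¬(5*val ≥ 21))))) ∧ ((¬(t + u = -6)) → ((6*b + 9*t + val = 1 → (((¬(u ≥ 9)) → (¬(9*val ≥ 13))) ∧ (u ≥ 9 → (¬(4*u + val ≥ 13))))) ∧ ((¬(6*b + 9*t + val = 1)) → (¬(5*val ≥ 21)))))
The weakest precondition is (t + u = -6 → ((t + val = 1 → (((¬(u ≥ 9)) → (¬(9*val ≥ 13))) ∧ (u ≥ 9 → (¬(4*u + val ≥ 13))))) ∧ ((¬(t + val = 1)) → (¬(5*val ≥ 21))))) ∧ ((¬(t + u = -6)) → ((6*b + 9*t + val = 1 → (((¬(u ≥ 9)) → (¬(9*val ≥ 13))) ∧ (u ≥ 9 → (¬(4*u + val ≥ 13))))) ∧ ((¬(6*b + 9*t + val = 1)) → (¬(5*val ≥ 21))))).
Check whether (u = -9 → ((val = -2 → (((¬(u ≥ 9)) → (¬(9*val ≥ 13))) ∧ (u ≥ 9 → (¬(4*u + val ≥ 13))))) ∧ ((¬(val = -2)) → (¬(5*val ≥ 21))))) ∧ ((¬(u = -9)) → ((6*b + val = -26 → (((¬(u ≥ 9)) → (¬(9*val ≥ 13))) ∧ (u ≥ 9 → (¬(4*u + val ≥ 13))))) ∧ ((¬(6*b + val = -26)) → (¬(5*val ≥ 21))))) ∧ t = -5 implies it.
Countermodel: at the initial state b = 7, t = -5, u = -9, val = 4, the precondition holds but the weakest precondition fails.
Answer: invalid


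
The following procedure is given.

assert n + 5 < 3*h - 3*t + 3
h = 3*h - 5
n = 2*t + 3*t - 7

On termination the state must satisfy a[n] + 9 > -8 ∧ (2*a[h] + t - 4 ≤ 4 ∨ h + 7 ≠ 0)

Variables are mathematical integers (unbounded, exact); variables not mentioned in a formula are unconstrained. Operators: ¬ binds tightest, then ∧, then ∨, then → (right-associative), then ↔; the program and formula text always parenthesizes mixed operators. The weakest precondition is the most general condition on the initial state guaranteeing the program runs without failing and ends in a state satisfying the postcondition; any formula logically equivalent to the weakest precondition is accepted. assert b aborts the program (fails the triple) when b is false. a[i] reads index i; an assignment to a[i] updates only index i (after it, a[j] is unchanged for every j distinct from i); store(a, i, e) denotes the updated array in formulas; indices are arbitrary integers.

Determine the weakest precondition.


Working backward. After the program, the postcondition a[n] + 9 > -8 ∧ (2*a[h] + t - 4 ≤ 4 ∨ h + 7 ≠ 0) must hold; in canonical form it is a[n] > -17 ∧ (2*a[h] + t ≤ 8 ∨ h ≠ -7).
Before n := 2*t + 3*t - 7: a[5*t - 7] > -17 ∧ (2*a[h] + t ≤ 8 ∨ h ≠ -7)
Before h := 3*h - 5: a[5*t - 7] > -17 ∧ (2*a[3*h - 5] + t ≤ 8 ∨ 3*h ≠ -2)
Before assert n + 5 < 3*h - 3*t + 3: n + 3*t < 3*h - 2 ∧ a[5*t - 7] > -17 ∧ (2*a[3*h - 5] + t ≤ 8 ∨ 3*h ≠ -2)
Answer: WP = n + 3*t < 3*h - 2 ∧ a[5*t - 7] > -17 ∧ (2*a[3*h - 5] + t ≤ 8 ∨ 3*h ≠ -2)


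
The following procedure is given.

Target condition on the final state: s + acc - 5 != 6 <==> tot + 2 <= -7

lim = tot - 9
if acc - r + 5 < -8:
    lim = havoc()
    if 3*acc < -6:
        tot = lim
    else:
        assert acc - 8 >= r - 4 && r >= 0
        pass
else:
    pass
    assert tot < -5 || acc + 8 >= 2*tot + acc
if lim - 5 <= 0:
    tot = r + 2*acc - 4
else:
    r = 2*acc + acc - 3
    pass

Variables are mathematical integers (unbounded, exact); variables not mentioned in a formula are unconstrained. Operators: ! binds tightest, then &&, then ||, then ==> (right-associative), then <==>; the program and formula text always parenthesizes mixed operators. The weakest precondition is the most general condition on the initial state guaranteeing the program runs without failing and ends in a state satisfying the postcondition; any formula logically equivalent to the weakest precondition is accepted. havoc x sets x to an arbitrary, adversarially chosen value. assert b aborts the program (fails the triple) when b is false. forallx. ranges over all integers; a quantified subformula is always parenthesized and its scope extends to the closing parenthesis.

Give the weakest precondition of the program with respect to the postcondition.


Working backward. After the program, the postcondition s + acc - 5 != 6 <==> tot + 2 <= -7 must hold; in canonical form it is acc + s != 11 <==> tot <= -9.
Then branch requires acc + s != 11 <==> 2*acc + r <= -5; else branch requires acc + s != 11 <==> tot <= -9.
Before the if: (lim <= 5 ==> (acc + s != 11 <==> 2*acc + r <= -5)) && ((!(lim <= 5)) ==> (acc + s != 11 <==> tot <= -9))
Then branch requires forall lim_1. ((3*acc < -6 ==> ((lim_1 <= 5 ==> (acc + s != 11 <==> 2*acc + r <= -5)) && ((!(lim_1 <= 5)) ==> (acc + s != 11 <==> lim_1 <= -9)))) && ((!(3*acc < -6)) ==> (acc >= r + 4 && r >= 0 && (lim_1 <= 5 ==> (acc + s != 11 <==> 2*acc + r <= -5)) && ((!(lim_1 <= 5)) ==> (acc + s != 11 <==> tot <= -9))))); else branch requires (tot < -5 || 2*tot <= 8) && (lim <= 5 ==> (acc + s != 11 <==> 2*acc + r <= -5)) && ((!(lim <= 5)) ==> (acc + s != 11 <==> tot <= -9)).
Before the if: (acc < r - 13 ==> (forall lim_1. ((3*acc < -6 ==> ((lim_1 <= 5 ==> (acc + s != 11 <==> 2*acc + r <= -5)) && ((!(lim_1 <= 5)) ==> (acc + s != 11 <==> lim_1 <= -9)))) && ((!(3*acc < -6)) ==> (acc >= r + 4 && r >= 0 && (lim_1 <= 5 ==> (acc + s != 11 <==> 2*acc + r <= -5)) && ((!(lim_1 <= 5)) ==> (acc + s != 11 <==> tot <= -9))))))) && ((!(acc < r - 13)) ==> ((tot < -5 || 2*tot <= 8) && (lim <= 5 ==> (acc + s != 11 <==> 2*acc + r <= -5)) && ((!(lim <= 5)) ==> (acc + s != 11 <==> tot <= -9))))
Before lim := tot - 9: (acc < r - 13 ==> (forall lim_1. ((3*acc < -6 ==> ((lim_1 <= 5 ==> (acc + s != 11 <==> 2*acc + r <= -5)) && ((!(lim_1 <= 5)) ==> (acc + s != 11 <==> lim_1 <= -9)))) && ((!(3*acc < -6)) ==> (acc >= r + 4 && r >= 0 && (lim_1 <= 5 ==> (acc + s != 11 <==> 2*acc + r <= -5)) && ((!(lim_1 <= 5)) ==> (acc + s != 11 <==> tot <= -9))))))) && ((!(acc < r - 13)) ==> ((tot < -5 || 2*tot <= 8) && (tot <= 14 ==> (acc + s != 11 <==> 2*acc + r <= -5)) && ((!(tot <= 14)) ==> (acc + s != 11 <==> tot <= -9))))
Answer: WP = (acc < r - 13 ==> (forall lim_1. ((3*acc < -6 ==> ((lim_1 <= 5 ==> (acc + s != 11 <==> 2*acc + r <= -5)) && ((!(lim_1 <= 5)) ==> (acc + s != 11 <==> lim_1 <= -9)))) && ((!(3*acc < -6)) ==> (acc >= r + 4 && r >= 0 && (lim_1 <= 5 ==> (acc + s != 11 <==> 2*acc + r <= -5)) && ((!(lim_1 <= 5)) ==> (acc + s != 11 <==> tot <= -9))))))) && ((!(acc < r - 13)) ==> ((tot < -5 || 2*tot <= 8) && (tot <= 14 ==> (acc + s != 11 <==> 2*acc + r <= -5)) && ((!(tot <= 14)) ==> (acc + s != 11 <==> tot <= -9))))


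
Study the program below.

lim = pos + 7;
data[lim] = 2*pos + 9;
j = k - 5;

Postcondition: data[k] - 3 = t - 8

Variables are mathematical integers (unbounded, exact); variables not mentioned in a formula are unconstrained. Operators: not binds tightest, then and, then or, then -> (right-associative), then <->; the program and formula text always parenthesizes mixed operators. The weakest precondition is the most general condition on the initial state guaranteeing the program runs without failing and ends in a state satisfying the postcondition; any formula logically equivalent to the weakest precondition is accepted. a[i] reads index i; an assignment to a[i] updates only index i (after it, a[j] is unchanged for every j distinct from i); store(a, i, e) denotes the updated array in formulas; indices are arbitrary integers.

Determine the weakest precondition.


Working backward. After the program, the postcondition data[k] - 3 = t - 8 must hold; in canonical form it is data[k] = t - 5.
Before j := k - 5: data[k] = t - 5
Before data[lim] := 2*pos + 9: store(data, lim, 2*pos + 9)[k] = t - 5
Before lim := pos + 7: store(data, pos + 7, 2*pos + 9)[k] = t - 5
Answer: WP = store(data, pos + 7, 2*pos + 9)[k] = t - 5


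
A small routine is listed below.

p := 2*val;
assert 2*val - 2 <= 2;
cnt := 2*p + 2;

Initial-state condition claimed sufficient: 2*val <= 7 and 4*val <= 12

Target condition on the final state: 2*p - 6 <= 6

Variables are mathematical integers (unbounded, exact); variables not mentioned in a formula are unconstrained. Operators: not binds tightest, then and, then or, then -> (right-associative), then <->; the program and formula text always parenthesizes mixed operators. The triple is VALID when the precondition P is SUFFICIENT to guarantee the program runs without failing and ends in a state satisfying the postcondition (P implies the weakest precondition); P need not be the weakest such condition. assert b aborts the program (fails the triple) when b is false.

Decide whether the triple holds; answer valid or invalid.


Working backward. After the program, the postcondition 2*p - 6 <= 6 must hold; in canonical form it is 2*p <= 12.
Before cnt := 2*p + 2: 2*p <= 12
Before assert 2*val - 2 <= 2: 2*val <= 4 and 2*p <= 12
Before p := 2*val: 2*val <= 4 and 4*val <= 12
The weakest precondition is 2*val <= 4 and 4*val <= 12.
Check whether 2*val <= 7 and 4*val <= 12 implies it.
Countermodel: at the initial state val = 3, the precondition holds but the weakest precondition fails.
Answer: invalid


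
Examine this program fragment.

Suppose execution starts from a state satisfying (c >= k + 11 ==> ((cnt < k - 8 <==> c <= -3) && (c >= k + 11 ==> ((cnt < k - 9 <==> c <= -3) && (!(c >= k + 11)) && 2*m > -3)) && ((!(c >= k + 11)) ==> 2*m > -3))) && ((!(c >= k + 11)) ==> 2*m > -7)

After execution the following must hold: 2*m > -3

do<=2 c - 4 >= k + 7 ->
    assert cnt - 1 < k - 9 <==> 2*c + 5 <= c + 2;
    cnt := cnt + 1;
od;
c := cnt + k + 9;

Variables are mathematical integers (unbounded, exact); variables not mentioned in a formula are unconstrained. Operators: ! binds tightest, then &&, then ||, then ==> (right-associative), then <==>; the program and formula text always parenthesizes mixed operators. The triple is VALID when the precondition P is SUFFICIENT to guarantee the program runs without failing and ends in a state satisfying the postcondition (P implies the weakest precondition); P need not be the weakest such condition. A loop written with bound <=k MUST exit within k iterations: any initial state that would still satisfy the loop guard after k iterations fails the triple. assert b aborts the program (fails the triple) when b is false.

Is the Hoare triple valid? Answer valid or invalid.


Working backward. After the program, 2*m > -3 must hold.
Before c := cnt + k + 9: 2*m > -3
Before the loop (bound <=2), unroll the exhaustion recursion (WP_0 = exit-now case; WP_j = one more guarded iteration, up to j = 2):
  WP_0: (!(c >= k + 11)) && 2*m > -3
  WP_1: (c >= k + 11 ==> ((cnt < k - 8 <==> c <= -3) && (!(c >= k + 11)) && 2*m > -3)) && ((!(c >= k + 11)) ==> 2*m > -3)
  WP_2: (c >= k + 11 ==> ((cnt < k - 8 <==> c <= -3) && (c >= k + 11 ==> ((cnt < k - 9 <==> c <= -3) && (!(c >= k + 11)) && 2*m > -3)) && ((!(c >= k + 11)) ==> 2*m > -3))) && ((!(c >= k + 11)) ==> 2*m > -3)
So before the loop: (c >= k + 11 ==> ((cnt < k - 8 <==> c <= -3) && (c >= k + 11 ==> ((cnt < k - 9 <==> c <= -3) && (!(c >= k + 11)) && 2*m > -3)) && ((!(c >= k + 11)) ==> 2*m > -3))) && ((!(c >= k + 11)) ==> 2*m > -3)
The weakest precondition is (c >= k + 11 ==> ((cnt < k - 8 <==> c <= -3) && (c >= k + 11 ==> ((cnt < k - 9 <==> c <= -3) && (!(c >= k + 11)) && 2*m > -3)) && ((!(c >= k + 11)) ==> 2*m > -3))) && ((!(c >= k + 11)) ==> 2*m > -3).
Check whether (c >= k + 11 ==> ((cnt < k - 8 <==> c <= -3) && (c >= k + 11 ==> ((cnt < k - 9 <==> c <= -3) && (!(c >= k + 11)) && 2*m > -3)) && ((!(c >= k + 11)) ==> 2*m > -3))) && ((!(c >= k + 11)) ==> 2*m > -7) implies it.
Countermodel: at the initial state c = -1, cnt = 0, k = -11, m = -3, the precondition holds but the weakest precondition fails.
Answer: invalid
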